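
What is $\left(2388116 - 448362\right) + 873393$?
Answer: $2813147$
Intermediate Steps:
$\left(2388116 - 448362\right) + 873393 = 1939754 + 873393 = 2813147$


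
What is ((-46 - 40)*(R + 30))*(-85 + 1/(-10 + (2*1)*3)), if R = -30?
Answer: 0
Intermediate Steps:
((-46 - 40)*(R + 30))*(-85 + 1/(-10 + (2*1)*3)) = ((-46 - 40)*(-30 + 30))*(-85 + 1/(-10 + (2*1)*3)) = (-86*0)*(-85 + 1/(-10 + 2*3)) = 0*(-85 + 1/(-10 + 6)) = 0*(-85 + 1/(-4)) = 0*(-85 - ¼) = 0*(-341/4) = 0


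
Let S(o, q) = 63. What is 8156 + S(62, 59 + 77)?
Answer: 8219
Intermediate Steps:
8156 + S(62, 59 + 77) = 8156 + 63 = 8219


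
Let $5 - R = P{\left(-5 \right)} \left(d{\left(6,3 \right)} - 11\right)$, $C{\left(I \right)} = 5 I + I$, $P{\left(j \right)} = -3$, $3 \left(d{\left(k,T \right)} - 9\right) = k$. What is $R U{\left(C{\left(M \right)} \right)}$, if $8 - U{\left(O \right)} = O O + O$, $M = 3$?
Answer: $-1670$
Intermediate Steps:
$d{\left(k,T \right)} = 9 + \frac{k}{3}$
$C{\left(I \right)} = 6 I$
$U{\left(O \right)} = 8 - O - O^{2}$ ($U{\left(O \right)} = 8 - \left(O O + O\right) = 8 - \left(O^{2} + O\right) = 8 - \left(O + O^{2}\right) = 8 - O - O^{2}$)
$R = 5$ ($R = 5 - - 3 \left(\left(9 + \frac{1}{3} \cdot 6\right) - 11\right) = 5 - - 3 \left(\left(9 + 2\right) - 11\right) = 5 - - 3 \left(11 - 11\right) = 5 - \left(-3\right) 0 = 5 - 0 = 5 + 0 = 5$)
$R U{\left(C{\left(M \right)} \right)} = 5 \left(8 - 6 \cdot 3 - \left(6 \cdot 3\right)^{2}\right) = 5 \left(8 - 18 - 18^{2}\right) = 5 \left(8 - 18 - 324\right) = 5 \left(-334\right) = -1670$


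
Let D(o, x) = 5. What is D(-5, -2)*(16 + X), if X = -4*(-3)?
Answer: 140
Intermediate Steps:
X = 12
D(-5, -2)*(16 + X) = 5*(16 + 12) = 5*28 = 140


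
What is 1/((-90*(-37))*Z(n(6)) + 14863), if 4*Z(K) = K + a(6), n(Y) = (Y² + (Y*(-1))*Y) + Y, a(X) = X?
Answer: 1/24853 ≈ 4.0237e-5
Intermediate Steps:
n(Y) = Y (n(Y) = (Y² + (-Y)*Y) + Y = (Y² - Y²) + Y = 0 + Y = Y)
Z(K) = 3/2 + K/4 (Z(K) = (K + 6)/4 = (6 + K)/4 = 3/2 + K/4)
1/((-90*(-37))*Z(n(6)) + 14863) = 1/((-90*(-37))*(3/2 + (¼)*6) + 14863) = 1/(3330*(3/2 + 3/2) + 14863) = 1/(3330*3 + 14863) = 1/(9990 + 14863) = 1/24853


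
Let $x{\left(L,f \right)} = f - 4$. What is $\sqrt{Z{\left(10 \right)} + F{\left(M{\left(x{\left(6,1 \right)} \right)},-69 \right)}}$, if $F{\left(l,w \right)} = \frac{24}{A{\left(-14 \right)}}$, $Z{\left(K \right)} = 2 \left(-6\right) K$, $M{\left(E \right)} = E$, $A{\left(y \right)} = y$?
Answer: $\frac{2 i \sqrt{1491}}{7} \approx 11.032 i$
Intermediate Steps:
$x{\left(L,f \right)} = -4 + f$ ($x{\left(L,f \right)} = f - 4 = -4 + f$)
$Z{\left(K \right)} = - 12 K$
$F{\left(l,w \right)} = - \frac{12}{7}$ ($F{\left(l,w \right)} = \frac{24}{-14} = 24 \left(- \frac{1}{14}\right) = - \frac{12}{7}$)
$\sqrt{Z{\left(10 \right)} + F{\left(M{\left(x{\left(6,1 \right)} \right)},-69 \right)}} = \sqrt{\left(-12\right) 10 - \frac{12}{7}} = \sqrt{-120 - \frac{12}{7}} = \sqrt{- \frac{852}{7}} = \frac{2 i \sqrt{1491}}{7}$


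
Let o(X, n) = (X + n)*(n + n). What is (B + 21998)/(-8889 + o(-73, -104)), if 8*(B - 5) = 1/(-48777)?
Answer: 8585922647/10897562232 ≈ 0.78788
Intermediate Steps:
B = 1951079/390216 (B = 5 + (⅛)/(-48777) = 5 + (⅛)*(-1/48777) = 5 - 1/390216 = 1951079/390216 ≈ 5.0000)
o(X, n) = 2*n*(X + n) (o(X, n) = (X + n)*(2*n) = 2*n*(X + n))
(B + 21998)/(-8889 + o(-73, -104)) = (1951079/390216 + 21998)/(-8889 + 2*(-104)*(-73 - 104)) = 8585922647/(390216*(-8889 + 2*(-104)*(-177))) = 8585922647/(390216*(-8889 + 36816)) = (8585922647/390216)/27927 = (8585922647/390216)*(1/27927) = 8585922647/10897562232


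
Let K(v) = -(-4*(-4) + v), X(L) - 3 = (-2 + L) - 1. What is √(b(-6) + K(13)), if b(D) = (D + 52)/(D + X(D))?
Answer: I*√1182/6 ≈ 5.73*I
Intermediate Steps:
X(L) = L (X(L) = 3 + ((-2 + L) - 1) = 3 + (-3 + L) = L)
K(v) = -16 - v (K(v) = -(16 + v) = -16 - v)
b(D) = (52 + D)/(2*D) (b(D) = (D + 52)/(D + D) = (52 + D)/((2*D)) = (52 + D)*(1/(2*D)) = (52 + D)/(2*D))
√(b(-6) + K(13)) = √((½)*(52 - 6)/(-6) + (-16 - 1*13)) = √((½)*(-⅙)*46 + (-16 - 13)) = √(-23/6 - 29) = √(-197/6) = I*√1182/6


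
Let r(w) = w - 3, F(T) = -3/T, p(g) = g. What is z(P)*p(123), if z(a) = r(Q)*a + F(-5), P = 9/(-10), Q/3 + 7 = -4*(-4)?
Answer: -2583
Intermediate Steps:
Q = 27 (Q = -21 + 3*(-4*(-4)) = -21 + 3*16 = -21 + 48 = 27)
r(w) = -3 + w
P = -9/10 (P = 9*(-⅒) = -9/10 ≈ -0.90000)
z(a) = ⅗ + 24*a (z(a) = (-3 + 27)*a - 3/(-5) = 24*a - 3*(-⅕) = 24*a + ⅗ = ⅗ + 24*a)
z(P)*p(123) = (⅗ + 24*(-9/10))*123 = (⅗ - 108/5)*123 = -21*123 = -2583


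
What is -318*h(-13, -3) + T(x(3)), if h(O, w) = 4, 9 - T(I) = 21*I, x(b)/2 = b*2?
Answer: -1515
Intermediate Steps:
x(b) = 4*b (x(b) = 2*(b*2) = 2*(2*b) = 4*b)
T(I) = 9 - 21*I
-318*h(-13, -3) + T(x(3)) = -318*4 + (9 - 84*3) = -1272 + (9 - 21*12) = -1272 + (9 - 252) = -1272 - 243 = -1515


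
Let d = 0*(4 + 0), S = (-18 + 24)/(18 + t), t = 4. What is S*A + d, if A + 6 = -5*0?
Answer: -18/11 ≈ -1.6364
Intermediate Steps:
S = 3/11 (S = (-18 + 24)/(18 + 4) = 6/22 = 6*(1/22) = 3/11 ≈ 0.27273)
d = 0 (d = 0*4 = 0)
A = -6 (A = -6 - 5*0 = -6 + 0 = -6)
S*A + d = (3/11)*(-6) + 0 = -18/11 + 0 = -18/11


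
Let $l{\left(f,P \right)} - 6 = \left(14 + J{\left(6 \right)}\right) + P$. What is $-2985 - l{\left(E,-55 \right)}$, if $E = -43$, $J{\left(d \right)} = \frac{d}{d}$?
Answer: $-2951$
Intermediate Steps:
$J{\left(d \right)} = 1$
$l{\left(f,P \right)} = 21 + P$ ($l{\left(f,P \right)} = 6 + \left(\left(14 + 1\right) + P\right) = 6 + \left(15 + P\right) = 21 + P$)
$-2985 - l{\left(E,-55 \right)} = -2985 - \left(21 - 55\right) = -2985 - -34 = -2985 + 34 = -2951$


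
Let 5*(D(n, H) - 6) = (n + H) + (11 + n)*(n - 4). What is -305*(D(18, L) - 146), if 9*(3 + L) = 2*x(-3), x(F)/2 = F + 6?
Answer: 50813/3 ≈ 16938.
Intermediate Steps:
x(F) = 12 + 2*F (x(F) = 2*(F + 6) = 2*(6 + F) = 12 + 2*F)
L = -5/3 (L = -3 + (2*(12 + 2*(-3)))/9 = -3 + (2*(12 - 6))/9 = -3 + (2*6)/9 = -3 + (⅑)*12 = -3 + 4/3 = -5/3 ≈ -1.6667)
D(n, H) = 6 + H/5 + n/5 + (-4 + n)*(11 + n)/5 (D(n, H) = 6 + ((n + H) + (11 + n)*(n - 4))/5 = 6 + ((H + n) + (11 + n)*(-4 + n))/5 = 6 + ((H + n) + (-4 + n)*(11 + n))/5 = 6 + (H + n + (-4 + n)*(11 + n))/5 = 6 + (H/5 + n/5 + (-4 + n)*(11 + n)/5) = 6 + H/5 + n/5 + (-4 + n)*(11 + n)/5)
-305*(D(18, L) - 146) = -305*((-14/5 + (⅕)*(-5/3) + (⅕)*18² + (8/5)*18) - 146) = -305*((-14/5 - ⅓ + (⅕)*324 + 144/5) - 146) = -305*((-14/5 - ⅓ + 324/5 + 144/5) - 146) = -305*(1357/15 - 146) = -305*(-833/15) = 50813/3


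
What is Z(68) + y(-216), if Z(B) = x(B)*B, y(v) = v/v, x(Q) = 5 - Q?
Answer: -4283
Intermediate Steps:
y(v) = 1
Z(B) = B*(5 - B) (Z(B) = (5 - B)*B = B*(5 - B))
Z(68) + y(-216) = 68*(5 - 1*68) + 1 = 68*(5 - 68) + 1 = 68*(-63) + 1 = -4284 + 1 = -4283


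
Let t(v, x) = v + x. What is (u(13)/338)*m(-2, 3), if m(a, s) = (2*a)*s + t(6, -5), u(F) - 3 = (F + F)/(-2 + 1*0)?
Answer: 55/169 ≈ 0.32544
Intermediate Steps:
u(F) = 3 - F (u(F) = 3 + (F + F)/(-2 + 1*0) = 3 + (2*F)/(-2 + 0) = 3 + (2*F)/(-2) = 3 + (2*F)*(-½) = 3 - F)
m(a, s) = 1 + 2*a*s (m(a, s) = (2*a)*s + (6 - 5) = 2*a*s + 1 = 1 + 2*a*s)
(u(13)/338)*m(-2, 3) = ((3 - 1*13)/338)*(1 + 2*(-2)*3) = ((3 - 13)*(1/338))*(1 - 12) = -10*1/338*(-11) = -5/169*(-11) = 55/169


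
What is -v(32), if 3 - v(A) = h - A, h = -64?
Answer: -99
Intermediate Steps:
v(A) = 67 + A (v(A) = 3 - (-64 - A) = 3 + (64 + A) = 67 + A)
-v(32) = -(67 + 32) = -1*99 = -99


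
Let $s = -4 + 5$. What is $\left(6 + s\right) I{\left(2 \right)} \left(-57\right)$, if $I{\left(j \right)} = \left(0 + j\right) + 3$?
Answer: $-1995$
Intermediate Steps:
$I{\left(j \right)} = 3 + j$ ($I{\left(j \right)} = j + 3 = 3 + j$)
$s = 1$
$\left(6 + s\right) I{\left(2 \right)} \left(-57\right) = \left(6 + 1\right) \left(3 + 2\right) \left(-57\right) = 7 \cdot 5 \left(-57\right) = 35 \left(-57\right) = -1995$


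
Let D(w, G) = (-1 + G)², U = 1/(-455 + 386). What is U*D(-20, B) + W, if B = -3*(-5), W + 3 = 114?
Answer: 7463/69 ≈ 108.16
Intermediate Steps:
W = 111 (W = -3 + 114 = 111)
B = 15
U = -1/69 (U = 1/(-69) = -1/69 ≈ -0.014493)
U*D(-20, B) + W = -(-1 + 15)²/69 + 111 = -1/69*14² + 111 = -1/69*196 + 111 = -196/69 + 111 = 7463/69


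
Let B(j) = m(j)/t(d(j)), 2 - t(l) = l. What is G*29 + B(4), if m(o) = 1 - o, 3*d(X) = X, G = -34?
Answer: -1981/2 ≈ -990.50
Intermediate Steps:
d(X) = X/3
t(l) = 2 - l
B(j) = (1 - j)/(2 - j/3)
G*29 + B(4) = -34*29 + 3*(-1 + 4)/(-6 + 4) = -986 + 3*3/(-2) = -986 + 3*(-½)*3 = -986 - 9/2 = -1981/2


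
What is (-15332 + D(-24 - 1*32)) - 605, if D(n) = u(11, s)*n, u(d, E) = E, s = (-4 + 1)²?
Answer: -16441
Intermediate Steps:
s = 9 (s = (-3)² = 9)
D(n) = 9*n
(-15332 + D(-24 - 1*32)) - 605 = (-15332 + 9*(-24 - 1*32)) - 605 = (-15332 + 9*(-24 - 32)) - 605 = (-15332 + 9*(-56)) - 605 = (-15332 - 504) - 605 = -15836 - 605 = -16441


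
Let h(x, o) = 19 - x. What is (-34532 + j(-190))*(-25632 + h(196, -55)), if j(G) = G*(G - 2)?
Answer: -50275932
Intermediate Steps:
j(G) = G*(-2 + G)
(-34532 + j(-190))*(-25632 + h(196, -55)) = (-34532 - 190*(-2 - 190))*(-25632 + (19 - 1*196)) = (-34532 - 190*(-192))*(-25632 + (19 - 196)) = (-34532 + 36480)*(-25632 - 177) = 1948*(-25809) = -50275932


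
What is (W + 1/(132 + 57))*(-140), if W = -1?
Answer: 3760/27 ≈ 139.26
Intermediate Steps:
(W + 1/(132 + 57))*(-140) = (-1 + 1/(132 + 57))*(-140) = (-1 + 1/189)*(-140) = -188/189*(-140) = 3760/27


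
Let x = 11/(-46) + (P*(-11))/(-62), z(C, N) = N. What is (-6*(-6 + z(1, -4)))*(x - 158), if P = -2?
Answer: -6784650/713 ≈ -9515.6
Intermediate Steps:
x = -847/1426 (x = 11/(-46) - 2*(-11)/(-62) = 11*(-1/46) + 22*(-1/62) = -11/46 - 11/31 = -847/1426 ≈ -0.59397)
(-6*(-6 + z(1, -4)))*(x - 158) = (-6*(-6 - 4))*(-847/1426 - 158) = -6*(-10)*(-226155/1426) = 60*(-226155/1426) = -6784650/713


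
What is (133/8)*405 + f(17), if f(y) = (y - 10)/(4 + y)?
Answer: 161603/24 ≈ 6733.5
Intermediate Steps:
f(y) = (-10 + y)/(4 + y)
(133/8)*405 + f(17) = (133/8)*405 + (-10 + 17)/(4 + 17) = (133*(⅛))*405 + 7/21 = (133/8)*405 + (1/21)*7 = 53865/8 + ⅓ = 161603/24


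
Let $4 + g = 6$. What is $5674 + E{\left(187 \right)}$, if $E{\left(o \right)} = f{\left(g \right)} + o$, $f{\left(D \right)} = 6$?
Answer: $5867$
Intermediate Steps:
$g = 2$ ($g = -4 + 6 = 2$)
$E{\left(o \right)} = 6 + o$
$5674 + E{\left(187 \right)} = 5674 + \left(6 + 187\right) = 5674 + 193 = 5867$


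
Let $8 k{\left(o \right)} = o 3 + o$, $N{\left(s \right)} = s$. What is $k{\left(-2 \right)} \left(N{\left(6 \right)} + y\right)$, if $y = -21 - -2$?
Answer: $13$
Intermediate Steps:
$k{\left(o \right)} = \frac{o}{2}$ ($k{\left(o \right)} = \frac{o 3 + o}{8} = \frac{3 o + o}{8} = \frac{4 o}{8} = \frac{o}{2}$)
$y = -19$ ($y = -21 + 2 = -19$)
$k{\left(-2 \right)} \left(N{\left(6 \right)} + y\right) = \frac{1}{2} \left(-2\right) \left(6 - 19\right) = \left(-1\right) \left(-13\right) = 13$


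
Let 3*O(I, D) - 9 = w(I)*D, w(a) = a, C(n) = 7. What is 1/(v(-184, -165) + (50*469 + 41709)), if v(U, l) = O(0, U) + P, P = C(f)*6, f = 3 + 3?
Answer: 1/65204 ≈ 1.5336e-5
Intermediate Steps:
f = 6
P = 42 (P = 7*6 = 42)
O(I, D) = 3 + D*I/3 (O(I, D) = 3 + (I*D)/3 = 3 + (D*I)/3 = 3 + D*I/3)
v(U, l) = 45 (v(U, l) = (3 + (⅓)*U*0) + 42 = (3 + 0) + 42 = 3 + 42 = 45)
1/(v(-184, -165) + (50*469 + 41709)) = 1/(45 + (50*469 + 41709)) = 1/(45 + (23450 + 41709)) = 1/(45 + 65159) = 1/65204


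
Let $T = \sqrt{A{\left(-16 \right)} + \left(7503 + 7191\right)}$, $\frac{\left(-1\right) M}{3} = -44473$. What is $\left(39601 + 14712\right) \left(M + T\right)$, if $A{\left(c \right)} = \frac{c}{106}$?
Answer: $7246386147 + \frac{54313 \sqrt{41275022}}{53} \approx 7.253 \cdot 10^{9}$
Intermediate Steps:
$M = 133419$ ($M = \left(-3\right) \left(-44473\right) = 133419$)
$A{\left(c \right)} = \frac{c}{106}$ ($A{\left(c \right)} = c \frac{1}{106} = \frac{c}{106}$)
$T = \frac{\sqrt{41275022}}{53}$ ($T = \sqrt{\frac{1}{106} \left(-16\right) + \left(7503 + 7191\right)} = \sqrt{- \frac{8}{53} + 14694} = \sqrt{\frac{778774}{53}} = \frac{\sqrt{41275022}}{53} \approx 121.22$)
$\left(39601 + 14712\right) \left(M + T\right) = \left(39601 + 14712\right) \left(133419 + \frac{\sqrt{41275022}}{53}\right) = 54313 \left(133419 + \frac{\sqrt{41275022}}{53}\right) = 7246386147 + \frac{54313 \sqrt{41275022}}{53}$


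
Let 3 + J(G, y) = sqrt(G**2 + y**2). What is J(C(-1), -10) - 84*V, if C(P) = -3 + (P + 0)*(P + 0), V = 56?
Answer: -4707 + 2*sqrt(26) ≈ -4696.8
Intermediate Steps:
C(P) = -3 + P**2 (C(P) = -3 + P*P = -3 + P**2)
J(G, y) = -3 + sqrt(G**2 + y**2)
J(C(-1), -10) - 84*V = (-3 + sqrt((-3 + (-1)**2)**2 + (-10)**2)) - 84*56 = (-3 + sqrt((-3 + 1)**2 + 100)) - 4704 = (-3 + sqrt((-2)**2 + 100)) - 4704 = (-3 + sqrt(4 + 100)) - 4704 = (-3 + sqrt(104)) - 4704 = (-3 + 2*sqrt(26)) - 4704 = -4707 + 2*sqrt(26)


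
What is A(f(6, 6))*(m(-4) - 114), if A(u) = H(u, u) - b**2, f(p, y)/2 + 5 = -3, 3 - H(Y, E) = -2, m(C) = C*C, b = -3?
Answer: 392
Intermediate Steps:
m(C) = C**2
H(Y, E) = 5 (H(Y, E) = 3 - 1*(-2) = 3 + 2 = 5)
f(p, y) = -16 (f(p, y) = -10 + 2*(-3) = -10 - 6 = -16)
A(u) = -4 (A(u) = 5 - 1*(-3)**2 = 5 - 1*9 = 5 - 9 = -4)
A(f(6, 6))*(m(-4) - 114) = -4*((-4)**2 - 114) = -4*(16 - 114) = -4*(-98) = 392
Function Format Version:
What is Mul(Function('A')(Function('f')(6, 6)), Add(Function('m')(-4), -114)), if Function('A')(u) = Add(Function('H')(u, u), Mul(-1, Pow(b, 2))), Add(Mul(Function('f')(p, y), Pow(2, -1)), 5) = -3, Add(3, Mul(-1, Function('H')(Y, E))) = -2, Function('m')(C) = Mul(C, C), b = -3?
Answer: 392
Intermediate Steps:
Function('m')(C) = Pow(C, 2)
Function('H')(Y, E) = 5 (Function('H')(Y, E) = Add(3, Mul(-1, -2)) = Add(3, 2) = 5)
Function('f')(p, y) = -16 (Function('f')(p, y) = Add(-10, Mul(2, -3)) = Add(-10, -6) = -16)
Function('A')(u) = -4 (Function('A')(u) = Add(5, Mul(-1, Pow(-3, 2))) = Add(5, Mul(-1, 9)) = Add(5, -9) = -4)
Mul(Function('A')(Function('f')(6, 6)), Add(Function('m')(-4), -114)) = Mul(-4, Add(Pow(-4, 2), -114)) = Mul(-4, Add(16, -114)) = Mul(-4, -98) = 392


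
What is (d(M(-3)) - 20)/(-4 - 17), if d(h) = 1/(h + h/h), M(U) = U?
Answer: 41/42 ≈ 0.97619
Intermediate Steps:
d(h) = 1/(1 + h) (d(h) = 1/(h + 1) = 1/(1 + h))
(d(M(-3)) - 20)/(-4 - 17) = (1/(1 - 3) - 20)/(-4 - 17) = (1/(-2) - 20)/(-21) = -(-½ - 20)/21 = -1/21*(-41/2) = 41/42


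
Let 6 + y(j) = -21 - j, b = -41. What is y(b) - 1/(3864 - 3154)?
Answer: 9939/710 ≈ 13.999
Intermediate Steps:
y(j) = -27 - j (y(j) = -6 + (-21 - j) = -27 - j)
y(b) - 1/(3864 - 3154) = (-27 - 1*(-41)) - 1/(3864 - 3154) = (-27 + 41) - 1/710 = 14 - 1*1/710 = 14 - 1/710 = 9939/710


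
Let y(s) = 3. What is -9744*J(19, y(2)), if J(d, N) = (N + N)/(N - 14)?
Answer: 58464/11 ≈ 5314.9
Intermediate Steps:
J(d, N) = 2*N/(-14 + N) (J(d, N) = (2*N)/(-14 + N) = 2*N/(-14 + N))
-9744*J(19, y(2)) = -19488*3/(-14 + 3) = -19488*3/(-11) = -19488*3*(-1)/11 = -9744*(-6/11) = 58464/11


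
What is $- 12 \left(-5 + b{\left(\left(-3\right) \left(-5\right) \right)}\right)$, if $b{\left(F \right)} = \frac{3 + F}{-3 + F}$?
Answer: $42$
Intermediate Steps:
$b{\left(F \right)} = \frac{3 + F}{-3 + F}$
$- 12 \left(-5 + b{\left(\left(-3\right) \left(-5\right) \right)}\right) = - 12 \left(-5 + \frac{3 - -15}{-3 - -15}\right) = - 12 \left(-5 + \frac{3 + 15}{-3 + 15}\right) = - 12 \left(-5 + \frac{1}{12} \cdot 18\right) = - 12 \left(-5 + \frac{3}{2}\right) = \left(-12\right) \left(- \frac{7}{2}\right) = 42$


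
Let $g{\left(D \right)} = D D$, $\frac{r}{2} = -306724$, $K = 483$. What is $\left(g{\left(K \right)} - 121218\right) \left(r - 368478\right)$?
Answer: $-110045428746$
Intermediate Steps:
$r = -613448$ ($r = 2 \left(-306724\right) = -613448$)
$g{\left(D \right)} = D^{2}$
$\left(g{\left(K \right)} - 121218\right) \left(r - 368478\right) = \left(483^{2} - 121218\right) \left(-613448 - 368478\right) = \left(233289 - 121218\right) \left(-981926\right) = 112071 \left(-981926\right) = -110045428746$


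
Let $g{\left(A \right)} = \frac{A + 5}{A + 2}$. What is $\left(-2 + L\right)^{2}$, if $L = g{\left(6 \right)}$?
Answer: $\frac{25}{64} \approx 0.39063$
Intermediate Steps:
$g{\left(A \right)} = \frac{5 + A}{2 + A}$
$L = \frac{11}{8}$ ($L = \frac{5 + 6}{2 + 6} = \frac{1}{8} \cdot 11 = \frac{11}{8} \approx 1.375$)
$\left(-2 + L\right)^{2} = \left(-2 + \frac{11}{8}\right)^{2} = \left(- \frac{5}{8}\right)^{2} = \frac{25}{64}$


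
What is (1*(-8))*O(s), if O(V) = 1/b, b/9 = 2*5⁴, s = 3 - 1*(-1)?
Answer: -4/5625 ≈ -0.00071111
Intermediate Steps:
s = 4 (s = 3 + 1 = 4)
b = 11250 (b = 9*(2*5⁴) = 9*(2*625) = 9*1250 = 11250)
O(V) = 1/11250
(1*(-8))*O(s) = (1*(-8))*(1/11250) = -8*1/11250 = -4/5625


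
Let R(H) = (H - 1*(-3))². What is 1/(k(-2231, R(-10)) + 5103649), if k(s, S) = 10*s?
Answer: 1/5081339 ≈ 1.9680e-7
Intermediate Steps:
R(H) = (3 + H)² (R(H) = (H + 3)² = (3 + H)²)
1/(k(-2231, R(-10)) + 5103649) = 1/(10*(-2231) + 5103649) = 1/(-22310 + 5103649) = 1/5081339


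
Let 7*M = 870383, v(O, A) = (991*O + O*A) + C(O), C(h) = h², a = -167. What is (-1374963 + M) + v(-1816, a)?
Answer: 3855946/7 ≈ 5.5085e+5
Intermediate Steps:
v(O, A) = O² + 991*O + A*O (v(O, A) = (991*O + O*A) + O² = (991*O + A*O) + O² = O² + 991*O + A*O)
M = 870383/7 (M = (⅐)*870383 = 870383/7 ≈ 1.2434e+5)
(-1374963 + M) + v(-1816, a) = (-1374963 + 870383/7) - 1816*(991 - 167 - 1816) = -8754358/7 - 1816*(-992) = -8754358/7 + 1801472 = 3855946/7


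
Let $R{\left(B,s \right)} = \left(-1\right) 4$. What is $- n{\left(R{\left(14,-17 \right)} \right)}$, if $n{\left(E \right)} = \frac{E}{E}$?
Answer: $-1$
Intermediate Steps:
$R{\left(B,s \right)} = -4$
$n{\left(E \right)} = 1$
$- n{\left(R{\left(14,-17 \right)} \right)} = \left(-1\right) 1 = -1$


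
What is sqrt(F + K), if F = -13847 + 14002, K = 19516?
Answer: sqrt(19671) ≈ 140.25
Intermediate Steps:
F = 155
sqrt(F + K) = sqrt(155 + 19516) = sqrt(19671)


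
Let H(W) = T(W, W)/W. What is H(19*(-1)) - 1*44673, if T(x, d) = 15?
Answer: -848802/19 ≈ -44674.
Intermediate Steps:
H(W) = 15/W
H(19*(-1)) - 1*44673 = 15/((19*(-1))) - 1*44673 = 15/(-19) - 44673 = 15*(-1/19) - 44673 = -15/19 - 44673 = -848802/19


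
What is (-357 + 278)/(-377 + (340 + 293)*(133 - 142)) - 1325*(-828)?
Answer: 6663785479/6074 ≈ 1.0971e+6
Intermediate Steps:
(-357 + 278)/(-377 + (340 + 293)*(133 - 142)) - 1325*(-828) = -79/(-377 + 633*(-9)) + 1097100 = -79/(-377 - 5697) + 1097100 = -79/(-6074) + 1097100 = -79*(-1/6074) + 1097100 = 79/6074 + 1097100 = 6663785479/6074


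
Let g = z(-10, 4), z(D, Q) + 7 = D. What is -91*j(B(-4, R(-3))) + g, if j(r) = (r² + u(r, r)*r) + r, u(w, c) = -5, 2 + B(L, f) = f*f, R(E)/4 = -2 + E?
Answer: -14269909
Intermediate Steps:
R(E) = -8 + 4*E (R(E) = 4*(-2 + E) = -8 + 4*E)
B(L, f) = -2 + f² (B(L, f) = -2 + f*f = -2 + f²)
j(r) = r² - 4*r (j(r) = (r² - 5*r) + r = r² - 4*r)
z(D, Q) = -7 + D
g = -17 (g = -7 - 10 = -17)
-91*j(B(-4, R(-3))) + g = -91*(-2 + (-8 + 4*(-3))²)*(-4 + (-2 + (-8 + 4*(-3))²)) - 17 = -91*(-2 + (-8 - 12)²)*(-4 + (-2 + (-8 - 12)²)) - 17 = -91*(-2 + (-20)²)*(-4 + (-2 + (-20)²)) - 17 = -91*(-2 + 400)*(-4 + (-2 + 400)) - 17 = -36218*(-4 + 398) - 17 = -36218*394 - 17 = -91*156812 - 17 = -14269892 - 17 = -14269909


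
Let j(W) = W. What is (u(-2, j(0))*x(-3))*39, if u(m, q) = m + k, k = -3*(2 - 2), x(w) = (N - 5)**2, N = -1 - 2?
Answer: -4992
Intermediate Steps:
N = -3
x(w) = 64 (x(w) = (-3 - 5)**2 = (-8)**2 = 64)
k = 0 (k = -3*0 = 0)
u(m, q) = m (u(m, q) = m + 0 = m)
(u(-2, j(0))*x(-3))*39 = -2*64*39 = -128*39 = -4992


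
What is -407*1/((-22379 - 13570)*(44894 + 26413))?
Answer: 407/2563415343 ≈ 1.5877e-7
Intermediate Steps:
-407*1/((-22379 - 13570)*(44894 + 26413)) = -407/(71307*(-35949)) = -407/(-2563415343) = -407*(-1/2563415343) = 407/2563415343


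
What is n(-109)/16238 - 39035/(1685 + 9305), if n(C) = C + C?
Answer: -63624615/17845562 ≈ -3.5653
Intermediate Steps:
n(C) = 2*C
n(-109)/16238 - 39035/(1685 + 9305) = (2*(-109))/16238 - 39035/(1685 + 9305) = -218*1/16238 - 39035/10990 = -109/8119 - 39035*1/10990 = -109/8119 - 7807/2198 = -63624615/17845562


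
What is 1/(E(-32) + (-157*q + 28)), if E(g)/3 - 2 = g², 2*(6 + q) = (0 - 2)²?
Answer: 1/3734 ≈ 0.00026781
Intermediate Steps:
q = -4 (q = -6 + (0 - 2)²/2 = -6 + (½)*(-2)² = -6 + (½)*4 = -6 + 2 = -4)
E(g) = 6 + 3*g²
1/(E(-32) + (-157*q + 28)) = 1/((6 + 3*(-32)²) + (-157*(-4) + 28)) = 1/((6 + 3*1024) + (628 + 28)) = 1/((6 + 3072) + 656) = 1/(3078 + 656) = 1/3734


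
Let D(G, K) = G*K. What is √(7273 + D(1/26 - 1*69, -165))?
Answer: √12608518/26 ≈ 136.57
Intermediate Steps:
√(7273 + D(1/26 - 1*69, -165)) = √(7273 + (1/26 - 1*69)*(-165)) = √(7273 + (1/26 - 69)*(-165)) = √(7273 - 1793/26*(-165)) = √(7273 + 295845/26) = √(484943/26) = √12608518/26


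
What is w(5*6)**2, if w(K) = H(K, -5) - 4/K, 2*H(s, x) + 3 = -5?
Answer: 3844/225 ≈ 17.084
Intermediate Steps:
H(s, x) = -4 (H(s, x) = -3/2 + (1/2)*(-5) = -3/2 - 5/2 = -4)
w(K) = -4 - 4/K
w(5*6)**2 = (-4 - 4/(5*6))**2 = (-4 - 4/30)**2 = (-4 - 4*1/30)**2 = (-4 - 2/15)**2 = (-62/15)**2 = 3844/225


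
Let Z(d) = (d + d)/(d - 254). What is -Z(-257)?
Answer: -514/511 ≈ -1.0059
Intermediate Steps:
Z(d) = 2*d/(-254 + d) (Z(d) = (2*d)/(-254 + d) = 2*d/(-254 + d))
-Z(-257) = -2*(-257)/(-254 - 257) = -2*(-257)/(-511) = -2*(-257)*(-1)/511 = -1*514/511 = -514/511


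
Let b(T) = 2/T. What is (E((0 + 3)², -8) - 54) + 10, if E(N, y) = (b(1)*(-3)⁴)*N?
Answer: 1414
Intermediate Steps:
E(N, y) = 162*N (E(N, y) = ((2/1)*(-3)⁴)*N = ((2*1)*81)*N = (2*81)*N = 162*N)
(E((0 + 3)², -8) - 54) + 10 = (162*(0 + 3)² - 54) + 10 = (162*3² - 54) + 10 = (162*9 - 54) + 10 = (1458 - 54) + 10 = 1404 + 10 = 1414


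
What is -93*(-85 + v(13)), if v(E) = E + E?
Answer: 5487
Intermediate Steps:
v(E) = 2*E
-93*(-85 + v(13)) = -93*(-85 + 2*13) = -93*(-85 + 26) = -93*(-59) = 5487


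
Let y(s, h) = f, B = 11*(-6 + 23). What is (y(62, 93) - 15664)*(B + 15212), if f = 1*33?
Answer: -240701769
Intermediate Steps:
B = 187 (B = 11*17 = 187)
f = 33
y(s, h) = 33
(y(62, 93) - 15664)*(B + 15212) = (33 - 15664)*(187 + 15212) = -15631*15399 = -240701769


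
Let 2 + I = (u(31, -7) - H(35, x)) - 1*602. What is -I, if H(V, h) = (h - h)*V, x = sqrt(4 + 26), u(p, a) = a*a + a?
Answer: 562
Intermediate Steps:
u(p, a) = a + a**2 (u(p, a) = a**2 + a = a + a**2)
x = sqrt(30) ≈ 5.4772
H(V, h) = 0 (H(V, h) = 0*V = 0)
I = -562 (I = -2 + ((-7*(1 - 7) - 1*0) - 1*602) = -2 + ((-7*(-6) + 0) - 602) = -2 + ((42 + 0) - 602) = -2 + (42 - 602) = -2 - 560 = -562)
-I = -1*(-562) = 562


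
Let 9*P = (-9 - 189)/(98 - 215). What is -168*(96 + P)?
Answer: -630224/39 ≈ -16160.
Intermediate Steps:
P = 22/117 (P = ((-9 - 189)/(98 - 215))/9 = (-198/(-117))/9 = (-198*(-1/117))/9 = (⅑)*(22/13) = 22/117 ≈ 0.18803)
-168*(96 + P) = -168*(96 + 22/117) = -168*11254/117 = -630224/39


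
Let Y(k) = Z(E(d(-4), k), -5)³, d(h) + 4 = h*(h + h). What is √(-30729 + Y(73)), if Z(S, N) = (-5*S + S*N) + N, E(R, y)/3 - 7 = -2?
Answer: 2*I*√938651 ≈ 1937.7*I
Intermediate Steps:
d(h) = -4 + 2*h² (d(h) = -4 + h*(h + h) = -4 + h*(2*h) = -4 + 2*h²)
E(R, y) = 15 (E(R, y) = 21 + 3*(-2) = 21 - 6 = 15)
Z(S, N) = N - 5*S + N*S (Z(S, N) = (-5*S + N*S) + N = N - 5*S + N*S)
Y(k) = -3723875 (Y(k) = (-5 - 5*15 - 5*15)³ = (-5 - 75 - 75)³ = (-155)³ = -3723875)
√(-30729 + Y(73)) = √(-30729 - 3723875) = √(-3754604) = 2*I*√938651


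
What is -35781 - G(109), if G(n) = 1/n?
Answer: -3900130/109 ≈ -35781.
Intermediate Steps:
-35781 - G(109) = -35781 - 1/109 = -3900130/109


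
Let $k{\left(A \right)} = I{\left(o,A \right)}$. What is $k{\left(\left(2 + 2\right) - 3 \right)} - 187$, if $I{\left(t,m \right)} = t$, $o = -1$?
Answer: $-188$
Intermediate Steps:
$k{\left(A \right)} = -1$
$k{\left(\left(2 + 2\right) - 3 \right)} - 187 = -1 - 187 = -188$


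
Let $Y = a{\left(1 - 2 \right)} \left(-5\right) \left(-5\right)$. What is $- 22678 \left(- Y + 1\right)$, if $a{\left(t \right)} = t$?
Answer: $-589628$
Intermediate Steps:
$Y = -25$ ($Y = \left(1 - 2\right) \left(-5\right) \left(-5\right) = \left(-1\right) \left(-5\right) \left(-5\right) = 5 \left(-5\right) = -25$)
$- 22678 \left(- Y + 1\right) = - 22678 \left(\left(-1\right) \left(-25\right) + 1\right) = - 22678 \left(25 + 1\right) = \left(-22678\right) 26 = -589628$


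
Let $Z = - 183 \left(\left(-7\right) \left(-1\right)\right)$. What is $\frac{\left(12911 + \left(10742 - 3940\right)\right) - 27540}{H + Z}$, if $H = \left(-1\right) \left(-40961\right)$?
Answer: $- \frac{7827}{39680} \approx -0.19725$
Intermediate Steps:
$H = 40961$
$Z = -1281$ ($Z = \left(-183\right) 7 = -1281$)
$\frac{\left(12911 + \left(10742 - 3940\right)\right) - 27540}{H + Z} = \frac{\left(12911 + \left(10742 - 3940\right)\right) - 27540}{40961 - 1281} = \frac{\left(12911 + \left(10742 - 3940\right)\right) - 27540}{39680} = \left(\left(12911 + 6802\right) - 27540\right) \frac{1}{39680} = \left(19713 - 27540\right) \frac{1}{39680} = \left(-7827\right) \frac{1}{39680} = - \frac{7827}{39680}$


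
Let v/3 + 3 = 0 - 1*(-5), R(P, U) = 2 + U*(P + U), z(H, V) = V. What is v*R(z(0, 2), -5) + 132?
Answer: 234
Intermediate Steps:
v = 6 (v = -9 + 3*(0 - 1*(-5)) = -9 + 3*(0 + 5) = -9 + 3*5 = -9 + 15 = 6)
v*R(z(0, 2), -5) + 132 = 6*(2 + (-5)² + 2*(-5)) + 132 = 6*(2 + 25 - 10) + 132 = 6*17 + 132 = 102 + 132 = 234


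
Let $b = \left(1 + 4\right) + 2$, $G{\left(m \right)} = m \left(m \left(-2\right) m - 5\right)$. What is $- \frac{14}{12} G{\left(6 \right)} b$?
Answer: $3773$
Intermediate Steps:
$G{\left(m \right)} = m \left(-5 - 2 m^{2}\right)$ ($G{\left(m \right)} = m \left(- 2 m m - 5\right) = m \left(- 2 m^{2} - 5\right) = m \left(-5 - 2 m^{2}\right)$)
$b = 7$ ($b = 5 + 2 = 7$)
$- \frac{14}{12} G{\left(6 \right)} b = - \frac{14}{12} \left(\left(-1\right) 6 \left(5 + 2 \cdot 6^{2}\right)\right) 7 = \left(-14\right) \frac{1}{12} \left(\left(-1\right) 6 \left(5 + 2 \cdot 36\right)\right) 7 = - \frac{7 \left(\left(-1\right) 6 \left(5 + 72\right)\right)}{6} \cdot 7 = - \frac{7 \left(\left(-1\right) 6 \cdot 77\right)}{6} \cdot 7 = \left(- \frac{7}{6}\right) \left(-462\right) 7 = 539 \cdot 7 = 3773$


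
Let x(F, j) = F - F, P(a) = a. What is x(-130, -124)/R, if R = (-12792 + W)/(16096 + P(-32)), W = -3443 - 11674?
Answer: 0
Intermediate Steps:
W = -15117
R = -27909/16064 (R = (-12792 - 15117)/(16096 - 32) = -27909/16064 ≈ -1.7374)
x(F, j) = 0
x(-130, -124)/R = 0/(-27909/16064) = 0*(-16064/27909) = 0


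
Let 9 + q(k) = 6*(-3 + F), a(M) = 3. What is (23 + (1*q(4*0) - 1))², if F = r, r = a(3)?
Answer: 169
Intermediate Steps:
r = 3
F = 3
q(k) = -9 (q(k) = -9 + 6*(-3 + 3) = -9 + 6*0 = -9 + 0 = -9)
(23 + (1*q(4*0) - 1))² = (23 + (1*(-9) - 1))² = (23 + (-9 - 1))² = (23 - 10)² = 13² = 169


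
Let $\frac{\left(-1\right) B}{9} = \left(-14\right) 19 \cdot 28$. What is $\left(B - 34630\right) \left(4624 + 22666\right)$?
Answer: $884250580$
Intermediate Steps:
$B = 67032$ ($B = - 9 \left(-14\right) 19 \cdot 28 = - 9 \left(\left(-266\right) 28\right) = \left(-9\right) \left(-7448\right) = 67032$)
$\left(B - 34630\right) \left(4624 + 22666\right) = \left(67032 - 34630\right) \left(4624 + 22666\right) = 32402 \cdot 27290 = 884250580$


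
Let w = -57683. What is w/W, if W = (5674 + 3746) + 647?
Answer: -57683/10067 ≈ -5.7299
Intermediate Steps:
W = 10067 (W = 9420 + 647 = 10067)
w/W = -57683/10067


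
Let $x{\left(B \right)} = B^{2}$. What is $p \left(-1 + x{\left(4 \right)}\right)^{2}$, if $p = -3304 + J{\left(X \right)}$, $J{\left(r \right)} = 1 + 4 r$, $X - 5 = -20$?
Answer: $-756675$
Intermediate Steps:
$X = -15$ ($X = 5 - 20 = -15$)
$p = -3363$ ($p = -3304 + \left(1 + 4 \left(-15\right)\right) = -3304 + \left(1 - 60\right) = -3304 - 59 = -3363$)
$p \left(-1 + x{\left(4 \right)}\right)^{2} = - 3363 \left(-1 + 4^{2}\right)^{2} = - 3363 \left(-1 + 16\right)^{2} = - 3363 \cdot 15^{2} = \left(-3363\right) 225 = -756675$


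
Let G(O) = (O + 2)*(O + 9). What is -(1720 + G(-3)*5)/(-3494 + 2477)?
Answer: 1690/1017 ≈ 1.6618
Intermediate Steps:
G(O) = (2 + O)*(9 + O)
-(1720 + G(-3)*5)/(-3494 + 2477) = -(1720 + (18 + (-3)² + 11*(-3))*5)/(-3494 + 2477) = -(1720 + (18 + 9 - 33)*5)/(-1017) = -(1720 - 6*5)*(-1)/1017 = -(1720 - 30)*(-1)/1017 = -1690*(-1)/1017 = -1*(-1690/1017) = 1690/1017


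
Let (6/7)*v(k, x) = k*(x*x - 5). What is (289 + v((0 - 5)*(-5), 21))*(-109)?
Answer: -4252853/3 ≈ -1.4176e+6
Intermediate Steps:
v(k, x) = 7*k*(-5 + x²)/6 (v(k, x) = 7*(k*(x*x - 5))/6 = 7*(k*(x² - 5))/6 = 7*(k*(-5 + x²))/6 = 7*k*(-5 + x²)/6)
(289 + v((0 - 5)*(-5), 21))*(-109) = (289 + 7*((0 - 5)*(-5))*(-5 + 21²)/6)*(-109) = (289 + 7*(-5*(-5))*(-5 + 441)/6)*(-109) = (289 + (7/6)*25*436)*(-109) = (289 + 38150/3)*(-109) = (39017/3)*(-109) = -4252853/3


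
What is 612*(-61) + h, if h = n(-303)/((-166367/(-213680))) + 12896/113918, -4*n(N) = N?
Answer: -352838662863640/9476097953 ≈ -37235.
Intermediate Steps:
n(N) = -N/4
h = 923025917756/9476097953 (h = (-1/4*(-303))/((-166367/(-213680))) + 12896/113918 = 303/(4*((-166367*(-1/213680)))) + 12896*(1/113918) = 303/(4*(166367/213680)) + 6448/56959 = (303/4)*(213680/166367) + 6448/56959 = 16186260/166367 + 6448/56959 = 923025917756/9476097953 ≈ 97.406)
612*(-61) + h = 612*(-61) + 923025917756/9476097953 = -37332 + 923025917756/9476097953 = -352838662863640/9476097953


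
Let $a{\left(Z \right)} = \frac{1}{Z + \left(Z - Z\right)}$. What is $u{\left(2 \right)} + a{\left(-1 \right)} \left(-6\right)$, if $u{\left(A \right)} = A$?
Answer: $8$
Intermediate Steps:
$a{\left(Z \right)} = \frac{1}{Z}$ ($a{\left(Z \right)} = \frac{1}{Z + 0} = \frac{1}{Z}$)
$u{\left(2 \right)} + a{\left(-1 \right)} \left(-6\right) = 2 + \frac{1}{-1} \left(-6\right) = 2 - -6 = 2 + 6 = 8$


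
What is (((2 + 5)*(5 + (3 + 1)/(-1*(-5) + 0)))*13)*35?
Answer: 18473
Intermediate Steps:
(((2 + 5)*(5 + (3 + 1)/(-1*(-5) + 0)))*13)*35 = ((7*(5 + 4/(5 + 0)))*13)*35 = ((7*(5 + 4/5))*13)*35 = ((7*(5 + 4*(⅕)))*13)*35 = ((7*(5 + ⅘))*13)*35 = ((7*(29/5))*13)*35 = ((203/5)*13)*35 = (2639/5)*35 = 18473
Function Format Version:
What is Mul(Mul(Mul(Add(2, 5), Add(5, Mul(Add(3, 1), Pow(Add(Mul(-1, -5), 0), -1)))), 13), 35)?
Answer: 18473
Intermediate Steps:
Mul(Mul(Mul(Add(2, 5), Add(5, Mul(Add(3, 1), Pow(Add(Mul(-1, -5), 0), -1)))), 13), 35) = Mul(Mul(Mul(7, Add(5, Mul(4, Pow(Add(5, 0), -1)))), 13), 35) = Mul(Mul(Mul(7, Add(5, Mul(4, Pow(5, -1)))), 13), 35) = Mul(Mul(Mul(7, Add(5, Mul(4, Rational(1, 5)))), 13), 35) = Mul(Mul(Mul(7, Add(5, Rational(4, 5))), 13), 35) = Mul(Mul(Mul(7, Rational(29, 5)), 13), 35) = Mul(Mul(Rational(203, 5), 13), 35) = Mul(Rational(2639, 5), 35) = 18473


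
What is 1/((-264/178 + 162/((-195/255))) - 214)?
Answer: -1157/494420 ≈ -0.0023401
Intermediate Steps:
1/((-264/178 + 162/((-195/255))) - 214) = 1/((-264*1/178 + 162/((-195*1/255))) - 214) = 1/((-132/89 + 162/(-13/17)) - 214) = 1/((-132/89 + 162*(-17/13)) - 214) = 1/((-132/89 - 2754/13) - 214) = 1/(-246822/1157 - 214) = 1/(-494420/1157) = -1157/494420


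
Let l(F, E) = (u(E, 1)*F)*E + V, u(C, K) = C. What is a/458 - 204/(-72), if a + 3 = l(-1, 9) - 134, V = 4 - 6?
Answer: 3233/1374 ≈ 2.3530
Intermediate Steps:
V = -2
l(F, E) = -2 + F*E² (l(F, E) = (E*F)*E - 2 = F*E² - 2 = -2 + F*E²)
a = -220 (a = -3 + ((-2 - 1*9²) - 134) = -3 + ((-2 - 1*81) - 134) = -3 + ((-2 - 81) - 134) = -3 + (-83 - 134) = -3 - 217 = -220)
a/458 - 204/(-72) = -220/458 - 204/(-72) = -220*1/458 - 204*(-1/72) = -110/229 + 17/6 = 3233/1374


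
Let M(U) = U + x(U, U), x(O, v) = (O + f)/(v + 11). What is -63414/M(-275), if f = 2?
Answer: 5580432/24109 ≈ 231.47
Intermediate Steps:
x(O, v) = (2 + O)/(11 + v) (x(O, v) = (O + 2)/(v + 11) = (2 + O)/(11 + v))
M(U) = U + (2 + U)/(11 + U)
-63414/M(-275) = -63414*(11 - 275)/(2 - 275 - 275*(11 - 275)) = -63414*(-264/(2 - 275 - 275*(-264))) = -63414*(-264/(2 - 275 + 72600)) = -63414/((-1/264*72327)) = -63414/(-24109/88) = -63414*(-88/24109) = 5580432/24109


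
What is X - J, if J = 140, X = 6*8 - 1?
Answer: -93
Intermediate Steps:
X = 47 (X = 48 - 1 = 47)
X - J = 47 - 1*140 = 47 - 140 = -93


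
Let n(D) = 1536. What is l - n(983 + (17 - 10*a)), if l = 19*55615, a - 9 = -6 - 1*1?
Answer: 1055149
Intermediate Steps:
a = 2 (a = 9 + (-6 - 1*1) = 9 + (-6 - 1) = 9 - 7 = 2)
l = 1056685
l - n(983 + (17 - 10*a)) = 1056685 - 1*1536 = 1056685 - 1536 = 1055149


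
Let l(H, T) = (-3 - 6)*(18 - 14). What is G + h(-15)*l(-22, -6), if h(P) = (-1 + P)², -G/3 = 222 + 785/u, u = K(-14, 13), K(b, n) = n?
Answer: -130821/13 ≈ -10063.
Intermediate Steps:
u = 13
l(H, T) = -36 (l(H, T) = -9*4 = -36)
G = -11013/13 (G = -3*(222 + 785/13) = -3*3671/13 = -11013/13 ≈ -847.15)
G + h(-15)*l(-22, -6) = -11013/13 + (-1 - 15)²*(-36) = -11013/13 + (-16)²*(-36) = -11013/13 + 256*(-36) = -11013/13 - 9216 = -130821/13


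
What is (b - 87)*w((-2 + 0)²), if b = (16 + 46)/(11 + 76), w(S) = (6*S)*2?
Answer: -120112/29 ≈ -4141.8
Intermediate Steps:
w(S) = 12*S
b = 62/87 ≈ 0.71264
(b - 87)*w((-2 + 0)²) = (62/87 - 87)*(12*(-2 + 0)²) = -30028*(-2)²/29 = -30028*4/29 = -7507/87*48 = -120112/29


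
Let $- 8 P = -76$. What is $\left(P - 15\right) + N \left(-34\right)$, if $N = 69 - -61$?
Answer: $- \frac{8851}{2} \approx -4425.5$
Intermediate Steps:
$P = \frac{19}{2}$ ($P = \left(- \frac{1}{8}\right) \left(-76\right) = \frac{19}{2} \approx 9.5$)
$N = 130$ ($N = 69 + 61 = 130$)
$\left(P - 15\right) + N \left(-34\right) = \left(\frac{19}{2} - 15\right) + 130 \left(-34\right) = - \frac{11}{2} - 4420 = - \frac{8851}{2}$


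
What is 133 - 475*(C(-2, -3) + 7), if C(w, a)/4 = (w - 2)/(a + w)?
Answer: -4712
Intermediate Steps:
C(w, a) = 4*(-2 + w)/(a + w) (C(w, a) = 4*((w - 2)/(a + w)) = 4*((-2 + w)/(a + w)) = 4*(-2 + w)/(a + w))
133 - 475*(C(-2, -3) + 7) = 133 - 475*(4*(-2 - 2)/(-3 - 2) + 7) = 133 - 475*(4*(-4)/(-5) + 7) = 133 - 475*(4*(-1/5)*(-4) + 7) = 133 - 475*(16/5 + 7) = 133 - 475*51/5 = 133 - 95*51 = 133 - 4845 = -4712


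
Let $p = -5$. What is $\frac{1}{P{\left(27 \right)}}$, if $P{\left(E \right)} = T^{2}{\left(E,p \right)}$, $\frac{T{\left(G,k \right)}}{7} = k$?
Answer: $\frac{1}{1225} \approx 0.00081633$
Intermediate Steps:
$T{\left(G,k \right)} = 7 k$
$P{\left(E \right)} = 1225$ ($P{\left(E \right)} = \left(7 \left(-5\right)\right)^{2} = \left(-35\right)^{2} = 1225$)
$\frac{1}{P{\left(27 \right)}} = \frac{1}{1225}$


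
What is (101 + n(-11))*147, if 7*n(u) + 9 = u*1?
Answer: 14427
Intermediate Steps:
n(u) = -9/7 + u/7 (n(u) = -9/7 + (u*1)/7 = -9/7 + u/7)
(101 + n(-11))*147 = (101 + (-9/7 + (⅐)*(-11)))*147 = (101 + (-9/7 - 11/7))*147 = (101 - 20/7)*147 = (687/7)*147 = 14427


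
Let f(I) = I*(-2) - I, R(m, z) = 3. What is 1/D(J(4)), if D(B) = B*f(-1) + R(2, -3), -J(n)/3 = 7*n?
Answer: -1/249 ≈ -0.0040161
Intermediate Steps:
J(n) = -21*n
f(I) = -3*I (f(I) = -2*I - I = -3*I)
D(B) = 3 + 3*B (D(B) = B*(-3*(-1)) + 3 = B*3 + 3 = 3*B + 3 = 3 + 3*B)
1/D(J(4)) = 1/(3 + 3*(-21*4)) = 1/(3 + 3*(-84)) = 1/(3 - 252) = 1/(-249) = -1/249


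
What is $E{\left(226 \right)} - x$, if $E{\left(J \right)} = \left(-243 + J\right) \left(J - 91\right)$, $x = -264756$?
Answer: $262461$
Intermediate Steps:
$E{\left(J \right)} = \left(-243 + J\right) \left(-91 + J\right)$
$E{\left(226 \right)} - x = \left(22113 + 226^{2} - 75484\right) - -264756 = \left(22113 + 51076 - 75484\right) + 264756 = -2295 + 264756 = 262461$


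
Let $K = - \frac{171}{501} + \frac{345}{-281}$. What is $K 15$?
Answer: $- \frac{1104480}{46927} \approx -23.536$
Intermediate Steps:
$K = - \frac{73632}{46927}$ ($K = \left(-171\right) \frac{1}{501} + 345 \left(- \frac{1}{281}\right) = - \frac{57}{167} - \frac{345}{281} = - \frac{73632}{46927} \approx -1.5691$)
$K 15 = \left(- \frac{73632}{46927}\right) 15 = - \frac{1104480}{46927}$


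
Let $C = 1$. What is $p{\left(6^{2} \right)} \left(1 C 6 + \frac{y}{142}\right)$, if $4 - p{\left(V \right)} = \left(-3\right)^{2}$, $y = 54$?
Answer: $- \frac{2265}{71} \approx -31.901$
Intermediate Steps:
$p{\left(V \right)} = -5$ ($p{\left(V \right)} = 4 - \left(-3\right)^{2} = 4 - 9 = -5$)
$p{\left(6^{2} \right)} \left(1 C 6 + \frac{y}{142}\right) = - 5 \left(1 \cdot 1 \cdot 6 + \frac{54}{142}\right) = - 5 \left(1 \cdot 6 + 54 \cdot \frac{1}{142}\right) = - 5 \left(6 + \frac{27}{71}\right) = \left(-5\right) \frac{453}{71} = - \frac{2265}{71}$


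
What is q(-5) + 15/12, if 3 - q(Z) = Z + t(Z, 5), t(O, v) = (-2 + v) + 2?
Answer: 17/4 ≈ 4.2500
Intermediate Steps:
t(O, v) = v
q(Z) = -2 - Z (q(Z) = 3 - (Z + 5) = 3 - (5 + Z) = 3 + (-5 - Z) = -2 - Z)
q(-5) + 15/12 = (-2 - 1*(-5)) + 15/12 = (-2 + 5) + (1/12)*15 = 3 + 5/4 = 17/4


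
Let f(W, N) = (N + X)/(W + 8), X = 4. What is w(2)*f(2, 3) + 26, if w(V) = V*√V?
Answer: 26 + 7*√2/5 ≈ 27.980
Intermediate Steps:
w(V) = V^(3/2)
f(W, N) = (4 + N)/(8 + W) (f(W, N) = (N + 4)/(W + 8) = (4 + N)/(8 + W))
w(2)*f(2, 3) + 26 = 2^(3/2)*((4 + 3)/(8 + 2)) + 26 = (2*√2)*(7/10) + 26 = 7*√2/5 + 26 = 26 + 7*√2/5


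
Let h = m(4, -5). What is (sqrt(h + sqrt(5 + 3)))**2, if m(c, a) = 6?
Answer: 6 + 2*sqrt(2) ≈ 8.8284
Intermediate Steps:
h = 6
(sqrt(h + sqrt(5 + 3)))**2 = (sqrt(6 + sqrt(5 + 3)))**2 = (sqrt(6 + sqrt(8)))**2 = (sqrt(6 + 2*sqrt(2)))**2 = 6 + 2*sqrt(2)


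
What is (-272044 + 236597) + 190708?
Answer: 155261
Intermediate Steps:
(-272044 + 236597) + 190708 = -35447 + 190708 = 155261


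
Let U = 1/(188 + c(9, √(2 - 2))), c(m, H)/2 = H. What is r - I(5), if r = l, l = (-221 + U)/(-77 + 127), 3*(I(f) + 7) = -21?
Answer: 90053/9400 ≈ 9.5801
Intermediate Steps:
c(m, H) = 2*H
U = 1/188 (U = 1/(188 + 2*√(2 - 2)) = 1/(188 + 2*√0) = 1/(188 + 2*0) = 1/(188 + 0) = 1/188 ≈ 0.0053191)
I(f) = -14 (I(f) = -7 + (⅓)*(-21) = -7 - 7 = -14)
l = -41547/9400 (l = (-221 + 1/188)/(-77 + 127) = -41547/188/50 = -41547/188*1/50 = -41547/9400 ≈ -4.4199)
r = -41547/9400 ≈ -4.4199
r - I(5) = -41547/9400 - 1*(-14) = -41547/9400 + 14 = 90053/9400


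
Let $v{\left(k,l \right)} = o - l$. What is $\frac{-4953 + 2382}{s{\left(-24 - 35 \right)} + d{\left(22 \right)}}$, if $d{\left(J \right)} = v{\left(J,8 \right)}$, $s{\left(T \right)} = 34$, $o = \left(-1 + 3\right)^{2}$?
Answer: $- \frac{857}{10} \approx -85.7$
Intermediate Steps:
$o = 4$ ($o = 2^{2} = 4$)
$v{\left(k,l \right)} = 4 - l$
$d{\left(J \right)} = -4$ ($d{\left(J \right)} = 4 - 8 = -4$)
$\frac{-4953 + 2382}{s{\left(-24 - 35 \right)} + d{\left(22 \right)}} = \frac{-4953 + 2382}{34 - 4} = - \frac{2571}{30} = \left(-2571\right) \frac{1}{30} = - \frac{857}{10}$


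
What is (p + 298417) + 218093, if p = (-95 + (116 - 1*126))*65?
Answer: 509685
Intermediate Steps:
p = -6825 (p = (-95 + (116 - 126))*65 = (-95 - 10)*65 = -105*65 = -6825)
(p + 298417) + 218093 = (-6825 + 298417) + 218093 = 291592 + 218093 = 509685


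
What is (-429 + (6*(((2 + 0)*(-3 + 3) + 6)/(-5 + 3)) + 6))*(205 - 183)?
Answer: -9702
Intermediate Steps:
(-429 + (6*(((2 + 0)*(-3 + 3) + 6)/(-5 + 3)) + 6))*(205 - 183) = (-429 + (6*((2*0 + 6)/(-2)) + 6))*22 = (-429 + (6*((0 + 6)*(-½)) + 6))*22 = (-429 + (6*(6*(-½)) + 6))*22 = (-429 + (6*(-3) + 6))*22 = (-429 + (-18 + 6))*22 = (-429 - 12)*22 = -441*22 = -9702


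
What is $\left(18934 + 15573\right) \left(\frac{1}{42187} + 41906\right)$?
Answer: $\frac{61004525812461}{42187} \approx 1.446 \cdot 10^{9}$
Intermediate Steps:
$\left(18934 + 15573\right) \left(\frac{1}{42187} + 41906\right) = 34507 \left(\frac{1}{42187} + 41906\right) = 34507 \cdot \frac{1767888423}{42187} = \frac{61004525812461}{42187}$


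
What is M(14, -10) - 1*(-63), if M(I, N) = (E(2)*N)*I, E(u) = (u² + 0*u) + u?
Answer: -777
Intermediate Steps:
E(u) = u + u² (E(u) = (u² + 0) + u = u² + u = u + u²)
M(I, N) = 6*I*N (M(I, N) = ((2*(1 + 2))*N)*I = ((2*3)*N)*I = (6*N)*I = 6*I*N)
M(14, -10) - 1*(-63) = 6*14*(-10) - 1*(-63) = -840 + 63 = -777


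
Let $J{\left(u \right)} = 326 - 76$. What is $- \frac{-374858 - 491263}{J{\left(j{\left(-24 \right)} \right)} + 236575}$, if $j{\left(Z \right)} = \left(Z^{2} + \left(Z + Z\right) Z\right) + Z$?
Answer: $\frac{866121}{236825} \approx 3.6572$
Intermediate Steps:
$j{\left(Z \right)} = Z + 3 Z^{2}$ ($j{\left(Z \right)} = \left(Z^{2} + 2 Z Z\right) + Z = \left(Z^{2} + 2 Z^{2}\right) + Z = 3 Z^{2} + Z = Z + 3 Z^{2}$)
$J{\left(u \right)} = 250$
$- \frac{-374858 - 491263}{J{\left(j{\left(-24 \right)} \right)} + 236575} = - \frac{-374858 - 491263}{250 + 236575} = - \frac{-866121}{236825} = \left(-1\right) \left(- \frac{866121}{236825}\right) = \frac{866121}{236825}$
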